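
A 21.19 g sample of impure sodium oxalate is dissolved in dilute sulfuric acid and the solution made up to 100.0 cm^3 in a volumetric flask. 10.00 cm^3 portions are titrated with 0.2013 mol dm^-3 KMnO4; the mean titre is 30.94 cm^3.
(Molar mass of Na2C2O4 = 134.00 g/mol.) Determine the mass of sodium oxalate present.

20.86 g

2 MnO4^- + 5 C2O4^2- + 16 H^+ → 2 Mn^2+ + 10 CO2 + 8 H2O
n(KMnO4) per titration = 0.03094 × 0.2013 = 6.228 × 10^-3 mol
From the 5:2 ratio, n(Na2C2O4) in each aliquot = 5/2 × 6.228 × 10^-3 = 0.01557 mol
n(Na2C2O4) in the whole flask = 0.01557 × 100.0/10.00 = 0.1557 mol
mass of Na2C2O4 = 0.1557 × 134.00 = 20.86 g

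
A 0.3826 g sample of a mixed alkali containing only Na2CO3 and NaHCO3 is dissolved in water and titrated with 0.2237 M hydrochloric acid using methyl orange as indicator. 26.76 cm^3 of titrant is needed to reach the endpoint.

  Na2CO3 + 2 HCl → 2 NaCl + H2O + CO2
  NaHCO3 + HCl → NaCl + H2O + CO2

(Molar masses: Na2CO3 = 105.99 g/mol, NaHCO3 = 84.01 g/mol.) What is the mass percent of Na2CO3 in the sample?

53.73 %

n(HCl) = 0.02676 × 0.2237 = 5.986 × 10^-3 mol
Let x = n(Na2CO3), y = n(NaHCO3).
Titrant: 2x + 1y = 5.986 × 10^-3;  mass: 105.99x + 84.01y = 0.3826
Solving, x = 1.939 × 10^-3 mol, y = 2.107 × 10^-3 mol
mass of Na2CO3 = 1.939 × 10^-3 × 105.99 = 0.2056 g
% Na2CO3 = 0.2056 / 0.3826 × 100 = 53.73 %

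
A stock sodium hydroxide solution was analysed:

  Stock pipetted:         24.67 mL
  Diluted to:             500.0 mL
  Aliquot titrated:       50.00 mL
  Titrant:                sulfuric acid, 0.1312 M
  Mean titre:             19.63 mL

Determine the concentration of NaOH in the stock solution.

2 NaOH + H2SO4 → Na2SO4 + 2 H2O
n(H2SO4) = 0.01963 × 0.1312 = 2.575 × 10^-3 mol
From the 2:1 ratio, n(NaOH) in the aliquot = 2/1 × 2.575 × 10^-3 = 5.151 × 10^-3 mol
[NaOH]_dilute = 5.151 × 10^-3 / 0.05000 = 0.1030 mol/L
Dilution factor = 500.0 / 24.67 = 20.27
[NaOH]_stock = 0.1030 × 20.27 = 2.088 mol/L

2.088 M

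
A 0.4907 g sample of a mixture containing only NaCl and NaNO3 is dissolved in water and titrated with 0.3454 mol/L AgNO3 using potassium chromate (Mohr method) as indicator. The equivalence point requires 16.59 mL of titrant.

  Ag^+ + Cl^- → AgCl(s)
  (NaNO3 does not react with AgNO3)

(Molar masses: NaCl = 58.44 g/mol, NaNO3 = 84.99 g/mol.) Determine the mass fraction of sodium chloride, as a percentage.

68.24 %

n(AgNO3) = 0.01659 × 0.3454 = 5.730 × 10^-3 mol
Let x = n(NaCl), y = n(NaNO3).
Titrant: 1x = 5.730 × 10^-3;  mass: 58.44x + 84.99y = 0.4907
Solving, x = 5.730 × 10^-3 mol, y = 1.833 × 10^-3 mol
mass of NaCl = 5.730 × 10^-3 × 58.44 = 0.3349 g
% NaCl = 0.3349 / 0.4907 × 100 = 68.24 %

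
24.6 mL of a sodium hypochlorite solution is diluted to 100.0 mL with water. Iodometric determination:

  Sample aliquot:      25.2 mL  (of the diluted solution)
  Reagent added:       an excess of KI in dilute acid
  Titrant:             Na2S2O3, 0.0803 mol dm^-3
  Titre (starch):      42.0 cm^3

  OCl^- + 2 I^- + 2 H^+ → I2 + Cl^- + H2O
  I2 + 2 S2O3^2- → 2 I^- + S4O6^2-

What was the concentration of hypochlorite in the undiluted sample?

n(S2O3^2-) = 0.0420 × 0.0803 = 3.37 × 10^-3 mol
n(I2) = n(S2O3^2-)/2 = 1.69 × 10^-3 mol
n(OCl^-) in the aliquot = 1.69 × 10^-3 mol (1:1 ratio)
[OCl^-]_dilute = 1.69 × 10^-3 / 0.0252 = 0.0669 mol/L
[OCl^-]_original = 0.0669 × 100.0/24.6 = 0.272 mol/L

0.272 mol/L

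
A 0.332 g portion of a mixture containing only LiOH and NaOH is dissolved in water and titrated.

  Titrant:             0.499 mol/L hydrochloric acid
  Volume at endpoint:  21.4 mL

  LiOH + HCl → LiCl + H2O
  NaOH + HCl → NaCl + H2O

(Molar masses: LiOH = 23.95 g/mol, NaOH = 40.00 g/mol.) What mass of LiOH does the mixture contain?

0.142 g

n(HCl) = 0.0214 × 0.499 = 0.0107 mol
Let x = n(LiOH), y = n(NaOH).
Titrant: 1x + 1y = 0.0107;  mass: 23.95x + 40.00y = 0.332
Solving, x = 5.93 × 10^-3 mol, y = 4.75 × 10^-3 mol
mass of LiOH = 5.93 × 10^-3 × 23.95 = 0.142 g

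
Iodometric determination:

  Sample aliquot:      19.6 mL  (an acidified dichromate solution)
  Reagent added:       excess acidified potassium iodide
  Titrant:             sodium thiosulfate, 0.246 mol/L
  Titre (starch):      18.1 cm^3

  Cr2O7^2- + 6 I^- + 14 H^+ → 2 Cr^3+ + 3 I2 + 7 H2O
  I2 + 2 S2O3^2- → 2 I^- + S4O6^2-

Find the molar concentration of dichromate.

n(S2O3^2-) = 0.0181 × 0.246 = 4.45 × 10^-3 mol
n(I2) = n(S2O3^2-)/2 = 2.23 × 10^-3 mol
From the 1:3 ratio, n(Cr2O7^2-) in the aliquot = 1/3 × 2.23 × 10^-3 = 7.42 × 10^-4 mol
[Cr2O7^2-] = 7.42 × 10^-4 / 0.0196 = 0.0379 mol/L

0.0379 mol/L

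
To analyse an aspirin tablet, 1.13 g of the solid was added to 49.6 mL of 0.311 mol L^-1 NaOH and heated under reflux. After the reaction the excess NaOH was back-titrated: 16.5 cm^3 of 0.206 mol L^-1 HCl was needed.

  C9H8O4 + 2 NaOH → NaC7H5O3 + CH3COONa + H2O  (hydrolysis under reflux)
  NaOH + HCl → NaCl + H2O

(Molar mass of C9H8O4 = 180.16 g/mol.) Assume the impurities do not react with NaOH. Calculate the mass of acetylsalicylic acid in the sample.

n(NaOH) added = 0.0496 × 0.311 = 0.0154 mol
n(HCl) used in back-titration = 0.0165 × 0.206 = 3.40 × 10^-3 mol
n(NaOH) left over = 3.40 × 10^-3 mol (1:1 ratio)
n(NaOH) consumed by analyte = 0.0154 − 3.40 × 10^-3 = 0.0120 mol
From the 1:2 ratio, n(C9H8O4) = 1/2 × 0.0120 = 6.01 × 10^-3 mol
mass of C9H8O4 = 6.01 × 10^-3 × 180.16 = 1.08 g

1.08 g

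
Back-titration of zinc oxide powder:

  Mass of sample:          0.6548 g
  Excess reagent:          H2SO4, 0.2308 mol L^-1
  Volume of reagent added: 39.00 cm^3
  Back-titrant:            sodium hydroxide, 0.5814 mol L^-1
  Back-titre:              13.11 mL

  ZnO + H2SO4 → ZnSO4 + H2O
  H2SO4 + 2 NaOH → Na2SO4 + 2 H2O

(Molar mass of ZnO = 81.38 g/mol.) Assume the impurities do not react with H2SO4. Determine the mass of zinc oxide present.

0.4224 g

n(H2SO4) added = 0.03900 × 0.2308 = 9.001 × 10^-3 mol
n(NaOH) used in back-titration = 0.01311 × 0.5814 = 7.622 × 10^-3 mol
From the 1:2 ratio, n(H2SO4) left over = 1/2 × 7.622 × 10^-3 = 3.811 × 10^-3 mol
n(H2SO4) consumed by analyte = 9.001 × 10^-3 − 3.811 × 10^-3 = 5.190 × 10^-3 mol
n(ZnO) = 5.190 × 10^-3 mol (1:1 ratio)
mass of ZnO = 5.190 × 10^-3 × 81.38 = 0.4224 g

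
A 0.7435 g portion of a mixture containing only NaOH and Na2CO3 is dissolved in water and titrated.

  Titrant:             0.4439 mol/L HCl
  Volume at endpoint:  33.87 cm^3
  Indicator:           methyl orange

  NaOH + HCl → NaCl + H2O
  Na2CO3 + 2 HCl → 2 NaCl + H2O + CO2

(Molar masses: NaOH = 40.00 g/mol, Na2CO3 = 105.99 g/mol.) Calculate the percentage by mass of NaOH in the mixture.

22.06 %

n(HCl) = 0.03387 × 0.4439 = 0.01503 mol
Let x = n(NaOH), y = n(Na2CO3).
Titrant: 1x + 2y = 0.01503;  mass: 40.00x + 105.99y = 0.7435
Solving, x = 4.100 × 10^-3 mol, y = 5.468 × 10^-3 mol
mass of NaOH = 4.100 × 10^-3 × 40.00 = 0.1640 g
% NaOH = 0.1640 / 0.7435 × 100 = 22.06 %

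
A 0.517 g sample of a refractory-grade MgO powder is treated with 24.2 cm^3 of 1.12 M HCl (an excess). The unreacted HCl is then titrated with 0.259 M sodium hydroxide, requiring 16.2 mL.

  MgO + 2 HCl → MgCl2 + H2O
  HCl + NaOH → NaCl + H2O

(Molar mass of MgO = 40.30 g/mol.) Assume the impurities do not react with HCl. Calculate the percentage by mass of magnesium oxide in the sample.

n(HCl) added = 0.0242 × 1.12 = 0.0271 mol
n(NaOH) used in back-titration = 0.0162 × 0.259 = 4.20 × 10^-3 mol
n(HCl) left over = 4.20 × 10^-3 mol (1:1 ratio)
n(HCl) consumed by analyte = 0.0271 − 4.20 × 10^-3 = 0.0229 mol
From the 1:2 ratio, n(MgO) = 1/2 × 0.0229 = 0.0115 mol
mass of MgO = 0.0115 × 40.30 = 0.462 g
% MgO = 0.462 / 0.517 × 100 = 89.3 %

89.3 %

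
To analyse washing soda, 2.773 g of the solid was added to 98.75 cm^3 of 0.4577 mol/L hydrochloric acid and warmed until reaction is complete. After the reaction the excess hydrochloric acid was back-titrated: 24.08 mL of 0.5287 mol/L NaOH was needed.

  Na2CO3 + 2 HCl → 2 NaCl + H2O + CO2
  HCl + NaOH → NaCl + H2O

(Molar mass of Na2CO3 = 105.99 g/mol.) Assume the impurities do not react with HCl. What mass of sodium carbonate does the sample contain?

n(HCl) added = 0.09875 × 0.4577 = 0.04520 mol
n(NaOH) used in back-titration = 0.02408 × 0.5287 = 0.01273 mol
n(HCl) left over = 0.01273 mol (1:1 ratio)
n(HCl) consumed by analyte = 0.04520 − 0.01273 = 0.03247 mol
From the 1:2 ratio, n(Na2CO3) = 1/2 × 0.03247 = 0.01623 mol
mass of Na2CO3 = 0.01623 × 105.99 = 1.721 g

1.721 g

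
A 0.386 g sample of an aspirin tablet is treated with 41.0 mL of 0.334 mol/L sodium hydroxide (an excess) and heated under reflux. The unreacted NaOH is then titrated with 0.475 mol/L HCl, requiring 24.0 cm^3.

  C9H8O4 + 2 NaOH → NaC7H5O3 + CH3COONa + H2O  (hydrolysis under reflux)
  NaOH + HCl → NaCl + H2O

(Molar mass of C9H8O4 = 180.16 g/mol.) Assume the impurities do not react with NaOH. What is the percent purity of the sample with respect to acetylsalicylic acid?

n(NaOH) added = 0.0410 × 0.334 = 0.0137 mol
n(HCl) used in back-titration = 0.0240 × 0.475 = 0.0114 mol
n(NaOH) left over = 0.0114 mol (1:1 ratio)
n(NaOH) consumed by analyte = 0.0137 − 0.0114 = 2.29 × 10^-3 mol
From the 1:2 ratio, n(C9H8O4) = 1/2 × 2.29 × 10^-3 = 1.15 × 10^-3 mol
mass of C9H8O4 = 1.15 × 10^-3 × 180.16 = 0.207 g
% C9H8O4 = 0.207 / 0.386 × 100 = 53.5 %

53.5 %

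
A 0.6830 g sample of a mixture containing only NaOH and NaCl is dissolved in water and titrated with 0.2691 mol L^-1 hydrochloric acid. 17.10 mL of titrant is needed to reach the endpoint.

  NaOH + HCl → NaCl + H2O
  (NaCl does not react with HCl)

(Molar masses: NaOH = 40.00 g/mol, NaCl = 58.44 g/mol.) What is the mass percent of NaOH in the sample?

26.95 %

n(HCl) = 0.01710 × 0.2691 = 4.602 × 10^-3 mol
Let x = n(NaOH), y = n(NaCl).
Titrant: 1x = 4.602 × 10^-3;  mass: 40.00x + 58.44y = 0.6830
Solving, x = 4.602 × 10^-3 mol, y = 8.538 × 10^-3 mol
mass of NaOH = 4.602 × 10^-3 × 40.00 = 0.1841 g
% NaOH = 0.1841 / 0.6830 × 100 = 26.95 %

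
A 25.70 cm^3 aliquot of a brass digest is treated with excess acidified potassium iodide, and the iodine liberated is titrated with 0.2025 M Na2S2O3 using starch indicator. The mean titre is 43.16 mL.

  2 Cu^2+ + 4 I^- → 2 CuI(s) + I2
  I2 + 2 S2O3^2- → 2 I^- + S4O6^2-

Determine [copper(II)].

n(S2O3^2-) = 0.04316 × 0.2025 = 8.740 × 10^-3 mol
n(I2) = n(S2O3^2-)/2 = 4.370 × 10^-3 mol
From the 2:1 ratio, n(Cu2+) in the aliquot = 2/1 × 4.370 × 10^-3 = 8.740 × 10^-3 mol
[Cu2+] = 8.740 × 10^-3 / 0.02570 = 0.3401 mol/L

0.3401 M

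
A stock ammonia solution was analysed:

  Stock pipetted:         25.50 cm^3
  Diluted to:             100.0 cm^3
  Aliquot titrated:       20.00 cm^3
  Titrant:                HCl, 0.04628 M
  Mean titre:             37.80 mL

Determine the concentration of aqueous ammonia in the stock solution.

NH3 + HCl → NH4Cl
n(HCl) = 0.03780 × 0.04628 = 1.749 × 10^-3 mol
n(NH3) in the aliquot = 1.749 × 10^-3 mol (1:1 ratio)
[NH3]_dilute = 1.749 × 10^-3 / 0.02000 = 0.08747 mol/L
Dilution factor = 100.0 / 25.50 = 3.922
[NH3]_stock = 0.08747 × 3.922 = 0.3430 mol/L

0.3430 M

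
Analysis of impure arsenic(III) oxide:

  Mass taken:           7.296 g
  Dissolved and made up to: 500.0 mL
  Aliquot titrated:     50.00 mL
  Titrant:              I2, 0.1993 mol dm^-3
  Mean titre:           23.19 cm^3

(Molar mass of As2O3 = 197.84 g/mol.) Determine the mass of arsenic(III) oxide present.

As2O3 + 2 I2 + 2 H2O → As2O5 + 4 HI
n(I2) per titration = 0.02319 × 0.1993 = 4.622 × 10^-3 mol
From the 1:2 ratio, n(As2O3) in each aliquot = 1/2 × 4.622 × 10^-3 = 2.311 × 10^-3 mol
n(As2O3) in the whole flask = 2.311 × 10^-3 × 500.0/50.00 = 0.02311 mol
mass of As2O3 = 0.02311 × 197.84 = 4.572 g

4.572 g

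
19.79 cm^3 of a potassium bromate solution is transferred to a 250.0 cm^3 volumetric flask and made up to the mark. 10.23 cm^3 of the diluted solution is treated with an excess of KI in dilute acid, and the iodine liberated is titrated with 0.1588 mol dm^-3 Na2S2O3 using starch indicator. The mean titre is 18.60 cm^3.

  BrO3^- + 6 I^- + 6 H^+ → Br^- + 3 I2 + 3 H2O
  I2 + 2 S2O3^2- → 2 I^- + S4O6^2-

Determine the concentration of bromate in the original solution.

0.6079 mol/L

n(S2O3^2-) = 0.01860 × 0.1588 = 2.954 × 10^-3 mol
n(I2) = n(S2O3^2-)/2 = 1.477 × 10^-3 mol
From the 1:3 ratio, n(BrO3^-) in the aliquot = 1/3 × 1.477 × 10^-3 = 4.923 × 10^-4 mol
[BrO3^-]_dilute = 4.923 × 10^-4 / 0.01023 = 0.04812 mol/L
[BrO3^-]_original = 0.04812 × 250.0/19.79 = 0.6079 mol/L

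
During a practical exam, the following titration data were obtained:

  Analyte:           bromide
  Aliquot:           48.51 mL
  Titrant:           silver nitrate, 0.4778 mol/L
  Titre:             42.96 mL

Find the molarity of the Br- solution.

0.4231 mol/L

Ag^+ + Br^- → AgBr(s)
n(AgNO3) = 0.04296 L × 0.4778 mol/L = 0.02053 mol
n(Br-) = 0.02053 mol (1:1 mole ratio)
[Br-] = 0.02053 mol / 0.04851 L = 0.4231 mol/L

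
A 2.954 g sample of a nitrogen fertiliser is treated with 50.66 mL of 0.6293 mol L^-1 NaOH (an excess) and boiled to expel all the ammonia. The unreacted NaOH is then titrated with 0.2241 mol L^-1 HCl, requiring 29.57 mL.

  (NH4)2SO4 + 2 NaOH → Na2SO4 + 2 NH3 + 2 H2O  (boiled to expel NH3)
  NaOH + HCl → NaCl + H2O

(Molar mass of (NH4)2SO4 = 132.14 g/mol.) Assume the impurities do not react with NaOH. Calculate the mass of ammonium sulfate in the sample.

n(NaOH) added = 0.05066 × 0.6293 = 0.03188 mol
n(HCl) used in back-titration = 0.02957 × 0.2241 = 6.627 × 10^-3 mol
n(NaOH) left over = 6.627 × 10^-3 mol (1:1 ratio)
n(NaOH) consumed by analyte = 0.03188 − 6.627 × 10^-3 = 0.02525 mol
From the 1:2 ratio, n((NH4)2SO4) = 1/2 × 0.02525 = 0.01263 mol
mass of (NH4)2SO4 = 0.01263 × 132.14 = 1.669 g

1.669 g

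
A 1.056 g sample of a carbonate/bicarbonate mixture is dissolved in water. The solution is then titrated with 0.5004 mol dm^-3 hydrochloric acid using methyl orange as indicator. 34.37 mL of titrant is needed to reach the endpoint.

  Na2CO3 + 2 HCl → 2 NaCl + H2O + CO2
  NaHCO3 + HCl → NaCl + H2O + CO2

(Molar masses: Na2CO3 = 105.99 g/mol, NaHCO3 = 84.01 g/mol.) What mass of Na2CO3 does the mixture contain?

n(HCl) = 0.03437 × 0.5004 = 0.01720 mol
Let x = n(Na2CO3), y = n(NaHCO3).
Titrant: 2x + 1y = 0.01720;  mass: 105.99x + 84.01y = 1.056
Solving, x = 6.269 × 10^-3 mol, y = 4.661 × 10^-3 mol
mass of Na2CO3 = 6.269 × 10^-3 × 105.99 = 0.6645 g

0.6645 g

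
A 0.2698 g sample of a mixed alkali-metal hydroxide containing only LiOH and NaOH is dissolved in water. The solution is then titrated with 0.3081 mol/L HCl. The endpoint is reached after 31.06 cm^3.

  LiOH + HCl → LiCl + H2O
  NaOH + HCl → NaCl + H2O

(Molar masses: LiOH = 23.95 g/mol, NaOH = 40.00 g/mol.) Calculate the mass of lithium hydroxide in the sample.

n(HCl) = 0.03106 × 0.3081 = 9.570 × 10^-3 mol
Let x = n(LiOH), y = n(NaOH).
Titrant: 1x + 1y = 9.570 × 10^-3;  mass: 23.95x + 40.00y = 0.2698
Solving, x = 7.039 × 10^-3 mol, y = 2.530 × 10^-3 mol
mass of LiOH = 7.039 × 10^-3 × 23.95 = 0.1686 g

0.1686 g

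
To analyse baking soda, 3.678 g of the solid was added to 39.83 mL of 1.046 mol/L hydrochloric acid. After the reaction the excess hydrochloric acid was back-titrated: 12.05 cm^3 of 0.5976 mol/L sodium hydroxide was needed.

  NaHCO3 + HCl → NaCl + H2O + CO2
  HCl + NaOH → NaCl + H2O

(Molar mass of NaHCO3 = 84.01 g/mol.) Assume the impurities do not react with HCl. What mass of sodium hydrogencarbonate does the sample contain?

n(HCl) added = 0.03983 × 1.046 = 0.04166 mol
n(NaOH) used in back-titration = 0.01205 × 0.5976 = 7.201 × 10^-3 mol
n(HCl) left over = 7.201 × 10^-3 mol (1:1 ratio)
n(HCl) consumed by analyte = 0.04166 − 7.201 × 10^-3 = 0.03446 mol
n(NaHCO3) = 0.03446 mol (1:1 ratio)
mass of NaHCO3 = 0.03446 × 84.01 = 2.895 g

2.895 g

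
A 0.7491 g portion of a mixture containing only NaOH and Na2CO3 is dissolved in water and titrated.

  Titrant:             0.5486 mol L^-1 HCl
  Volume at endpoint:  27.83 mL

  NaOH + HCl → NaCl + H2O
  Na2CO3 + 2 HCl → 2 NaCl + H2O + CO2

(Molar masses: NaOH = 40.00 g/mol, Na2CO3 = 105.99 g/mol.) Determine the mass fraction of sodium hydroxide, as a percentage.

n(HCl) = 0.02783 × 0.5486 = 0.01527 mol
Let x = n(NaOH), y = n(Na2CO3).
Titrant: 1x + 2y = 0.01527;  mass: 40.00x + 105.99y = 0.7491
Solving, x = 4.617 × 10^-3 mol, y = 5.325 × 10^-3 mol
mass of NaOH = 4.617 × 10^-3 × 40.00 = 0.1847 g
% NaOH = 0.1847 / 0.7491 × 100 = 24.66 %

24.66 %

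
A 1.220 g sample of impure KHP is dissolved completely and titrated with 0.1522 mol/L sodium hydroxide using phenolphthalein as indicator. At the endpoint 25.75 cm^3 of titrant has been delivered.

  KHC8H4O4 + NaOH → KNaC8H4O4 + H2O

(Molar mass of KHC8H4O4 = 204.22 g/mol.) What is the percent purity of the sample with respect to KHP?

n(NaOH) = 0.02575 L × 0.1522 mol/L = 3.919 × 10^-3 mol
n(KHC8H4O4) = 3.919 × 10^-3 mol (1:1 ratio)
mass of KHC8H4O4 = 3.919 × 10^-3 × 204.22 g/mol = 0.8004 g
% KHC8H4O4 = 0.8004 / 1.220 × 100 = 65.60 %

65.60 %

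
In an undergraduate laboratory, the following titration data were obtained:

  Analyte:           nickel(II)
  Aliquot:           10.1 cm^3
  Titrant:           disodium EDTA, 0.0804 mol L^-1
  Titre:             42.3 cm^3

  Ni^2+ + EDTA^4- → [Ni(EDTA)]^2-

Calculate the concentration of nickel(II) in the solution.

0.337 mol/L

n(EDTA) = 0.0423 L × 0.0804 mol/L = 3.40 × 10^-3 mol
n(Ni2+) = 3.40 × 10^-3 mol (1:1 mole ratio)
[Ni2+] = 3.40 × 10^-3 mol / 0.0101 L = 0.337 mol/L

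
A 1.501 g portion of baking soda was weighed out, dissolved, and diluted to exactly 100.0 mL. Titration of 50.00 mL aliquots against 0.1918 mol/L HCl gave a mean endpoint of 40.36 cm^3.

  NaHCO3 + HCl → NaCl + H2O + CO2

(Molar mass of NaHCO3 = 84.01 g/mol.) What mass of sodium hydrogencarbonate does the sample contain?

n(HCl) per titration = 0.04036 × 0.1918 = 7.741 × 10^-3 mol
n(NaHCO3) in each aliquot = 7.741 × 10^-3 mol (1:1 ratio)
n(NaHCO3) in the whole flask = 7.741 × 10^-3 × 100.0/50.00 = 0.01548 mol
mass of NaHCO3 = 0.01548 × 84.01 = 1.301 g

1.301 g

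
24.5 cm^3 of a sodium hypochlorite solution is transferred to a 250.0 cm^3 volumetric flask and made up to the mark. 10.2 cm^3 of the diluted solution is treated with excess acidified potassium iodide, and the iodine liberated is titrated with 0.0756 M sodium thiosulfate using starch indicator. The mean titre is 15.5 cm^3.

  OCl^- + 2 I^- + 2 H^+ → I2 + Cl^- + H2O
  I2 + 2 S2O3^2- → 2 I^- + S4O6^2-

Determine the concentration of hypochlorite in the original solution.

n(S2O3^2-) = 0.0155 × 0.0756 = 1.17 × 10^-3 mol
n(I2) = n(S2O3^2-)/2 = 5.86 × 10^-4 mol
n(OCl^-) in the aliquot = 5.86 × 10^-4 mol (1:1 ratio)
[OCl^-]_dilute = 5.86 × 10^-4 / 0.0102 = 0.0574 mol/L
[OCl^-]_original = 0.0574 × 250.0/24.5 = 0.586 mol/L

0.586 M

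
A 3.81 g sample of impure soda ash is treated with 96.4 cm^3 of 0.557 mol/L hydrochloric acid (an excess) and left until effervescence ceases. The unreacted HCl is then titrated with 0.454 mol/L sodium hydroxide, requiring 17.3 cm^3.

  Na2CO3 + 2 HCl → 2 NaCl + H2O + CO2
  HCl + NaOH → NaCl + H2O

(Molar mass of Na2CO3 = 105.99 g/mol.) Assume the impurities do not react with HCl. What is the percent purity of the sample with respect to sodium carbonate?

63.8 %

n(HCl) added = 0.0964 × 0.557 = 0.0537 mol
n(NaOH) used in back-titration = 0.0173 × 0.454 = 7.85 × 10^-3 mol
n(HCl) left over = 7.85 × 10^-3 mol (1:1 ratio)
n(HCl) consumed by analyte = 0.0537 − 7.85 × 10^-3 = 0.0458 mol
From the 1:2 ratio, n(Na2CO3) = 1/2 × 0.0458 = 0.0229 mol
mass of Na2CO3 = 0.0229 × 105.99 = 2.43 g
% Na2CO3 = 2.43 / 3.81 × 100 = 63.8 %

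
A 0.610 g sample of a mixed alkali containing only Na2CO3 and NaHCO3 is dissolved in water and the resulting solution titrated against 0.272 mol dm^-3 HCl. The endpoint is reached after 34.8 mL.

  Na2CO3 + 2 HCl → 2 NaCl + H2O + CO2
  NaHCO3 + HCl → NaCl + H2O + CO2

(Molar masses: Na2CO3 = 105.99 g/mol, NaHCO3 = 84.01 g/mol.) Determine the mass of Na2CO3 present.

n(HCl) = 0.0348 × 0.272 = 9.47 × 10^-3 mol
Let x = n(Na2CO3), y = n(NaHCO3).
Titrant: 2x + 1y = 9.47 × 10^-3;  mass: 105.99x + 84.01y = 0.610
Solving, x = 2.99 × 10^-3 mol, y = 3.49 × 10^-3 mol
mass of Na2CO3 = 2.99 × 10^-3 × 105.99 = 0.316 g

0.316 g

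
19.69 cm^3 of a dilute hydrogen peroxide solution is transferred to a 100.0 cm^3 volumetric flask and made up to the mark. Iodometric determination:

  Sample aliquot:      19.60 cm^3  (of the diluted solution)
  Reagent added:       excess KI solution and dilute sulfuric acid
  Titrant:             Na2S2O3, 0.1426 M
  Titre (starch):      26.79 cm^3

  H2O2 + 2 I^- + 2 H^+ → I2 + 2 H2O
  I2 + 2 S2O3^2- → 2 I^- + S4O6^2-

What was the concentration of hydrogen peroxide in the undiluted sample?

0.4949 M

n(S2O3^2-) = 0.02679 × 0.1426 = 3.820 × 10^-3 mol
n(I2) = n(S2O3^2-)/2 = 1.910 × 10^-3 mol
n(H2O2) in the aliquot = 1.910 × 10^-3 mol (1:1 ratio)
[H2O2]_dilute = 1.910 × 10^-3 / 0.01960 = 0.09746 mol/L
[H2O2]_original = 0.09746 × 100.0/19.69 = 0.4949 mol/L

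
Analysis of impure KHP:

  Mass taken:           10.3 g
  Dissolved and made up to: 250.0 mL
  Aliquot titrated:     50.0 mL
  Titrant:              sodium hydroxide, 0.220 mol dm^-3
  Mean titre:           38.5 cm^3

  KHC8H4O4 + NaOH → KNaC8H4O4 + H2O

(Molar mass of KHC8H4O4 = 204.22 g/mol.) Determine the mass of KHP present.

n(NaOH) per titration = 0.0385 × 0.220 = 8.47 × 10^-3 mol
n(KHC8H4O4) in each aliquot = 8.47 × 10^-3 mol (1:1 ratio)
n(KHC8H4O4) in the whole flask = 8.47 × 10^-3 × 250.0/50.0 = 0.0423 mol
mass of KHC8H4O4 = 0.0423 × 204.22 = 8.65 g

8.65 g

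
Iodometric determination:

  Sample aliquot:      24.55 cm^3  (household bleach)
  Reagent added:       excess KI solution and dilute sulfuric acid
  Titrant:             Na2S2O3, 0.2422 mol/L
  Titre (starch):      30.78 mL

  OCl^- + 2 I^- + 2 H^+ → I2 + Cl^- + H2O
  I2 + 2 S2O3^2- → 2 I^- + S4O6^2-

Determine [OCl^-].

0.1518 mol/L

n(S2O3^2-) = 0.03078 × 0.2422 = 7.455 × 10^-3 mol
n(I2) = n(S2O3^2-)/2 = 3.727 × 10^-3 mol
n(OCl^-) in the aliquot = 3.727 × 10^-3 mol (1:1 ratio)
[OCl^-] = 3.727 × 10^-3 / 0.02455 = 0.1518 mol/L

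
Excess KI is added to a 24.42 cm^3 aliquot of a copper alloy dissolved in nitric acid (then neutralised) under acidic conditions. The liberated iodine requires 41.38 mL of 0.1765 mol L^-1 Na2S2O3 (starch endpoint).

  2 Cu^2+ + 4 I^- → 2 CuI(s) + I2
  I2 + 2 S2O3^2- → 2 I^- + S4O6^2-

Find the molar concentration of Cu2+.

0.2991 mol/L

n(S2O3^2-) = 0.04138 × 0.1765 = 7.304 × 10^-3 mol
n(I2) = n(S2O3^2-)/2 = 3.652 × 10^-3 mol
From the 2:1 ratio, n(Cu2+) in the aliquot = 2/1 × 3.652 × 10^-3 = 7.304 × 10^-3 mol
[Cu2+] = 7.304 × 10^-3 / 0.02442 = 0.2991 mol/L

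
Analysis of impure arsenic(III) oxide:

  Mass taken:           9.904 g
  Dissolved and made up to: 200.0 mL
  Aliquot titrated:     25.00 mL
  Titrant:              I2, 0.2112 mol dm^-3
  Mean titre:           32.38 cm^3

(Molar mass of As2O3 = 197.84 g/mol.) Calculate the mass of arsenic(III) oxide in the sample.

5.412 g

As2O3 + 2 I2 + 2 H2O → As2O5 + 4 HI
n(I2) per titration = 0.03238 × 0.2112 = 6.839 × 10^-3 mol
From the 1:2 ratio, n(As2O3) in each aliquot = 1/2 × 6.839 × 10^-3 = 3.419 × 10^-3 mol
n(As2O3) in the whole flask = 3.419 × 10^-3 × 200.0/25.00 = 0.02735 mol
mass of As2O3 = 0.02735 × 197.84 = 5.412 g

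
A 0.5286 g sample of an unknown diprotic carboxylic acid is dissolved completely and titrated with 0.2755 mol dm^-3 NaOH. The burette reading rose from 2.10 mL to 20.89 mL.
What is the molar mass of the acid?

n(NaOH) = 0.01879 L × 0.2755 mol/L = 5.177 × 10^-3 mol
From the 1:2 ratio, n(H2A) = 1/2 × 5.177 × 10^-3 = 2.588 × 10^-3 mol
M = m / n = 0.5286 g / 2.588 × 10^-3 mol = 204.2 g/mol

204.2 g/mol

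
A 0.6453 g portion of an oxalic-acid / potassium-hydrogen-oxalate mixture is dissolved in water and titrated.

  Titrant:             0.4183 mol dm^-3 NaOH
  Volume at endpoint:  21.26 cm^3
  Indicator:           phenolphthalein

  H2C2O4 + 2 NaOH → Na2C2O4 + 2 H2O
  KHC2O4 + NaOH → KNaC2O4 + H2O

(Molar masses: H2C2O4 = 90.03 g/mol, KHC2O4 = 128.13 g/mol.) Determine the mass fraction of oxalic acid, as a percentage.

41.48 %

n(NaOH) = 0.02126 × 0.4183 = 8.893 × 10^-3 mol
Let x = n(H2C2O4), y = n(KHC2O4).
Titrant: 2x + 1y = 8.893 × 10^-3;  mass: 90.03x + 128.13y = 0.6453
Solving, x = 2.973 × 10^-3 mol, y = 2.947 × 10^-3 mol
mass of H2C2O4 = 2.973 × 10^-3 × 90.03 = 0.2676 g
% H2C2O4 = 0.2676 / 0.6453 × 100 = 41.48 %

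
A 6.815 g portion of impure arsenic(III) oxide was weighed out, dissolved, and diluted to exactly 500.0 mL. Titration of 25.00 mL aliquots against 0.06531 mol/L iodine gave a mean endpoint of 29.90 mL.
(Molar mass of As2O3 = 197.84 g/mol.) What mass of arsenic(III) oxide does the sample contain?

3.863 g

As2O3 + 2 I2 + 2 H2O → As2O5 + 4 HI
n(I2) per titration = 0.02990 × 0.06531 = 1.953 × 10^-3 mol
From the 1:2 ratio, n(As2O3) in each aliquot = 1/2 × 1.953 × 10^-3 = 9.764 × 10^-4 mol
n(As2O3) in the whole flask = 9.764 × 10^-4 × 500.0/25.00 = 0.01953 mol
mass of As2O3 = 0.01953 × 197.84 = 3.863 g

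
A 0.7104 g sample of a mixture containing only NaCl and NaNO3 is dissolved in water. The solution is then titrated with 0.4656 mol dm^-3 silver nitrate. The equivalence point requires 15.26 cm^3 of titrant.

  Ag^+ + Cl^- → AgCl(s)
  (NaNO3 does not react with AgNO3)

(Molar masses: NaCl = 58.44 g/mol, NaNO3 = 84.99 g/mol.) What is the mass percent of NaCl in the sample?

n(AgNO3) = 0.01526 × 0.4656 = 7.105 × 10^-3 mol
Let x = n(NaCl), y = n(NaNO3).
Titrant: 1x = 7.105 × 10^-3;  mass: 58.44x + 84.99y = 0.7104
Solving, x = 7.105 × 10^-3 mol, y = 3.473 × 10^-3 mol
mass of NaCl = 7.105 × 10^-3 × 58.44 = 0.4152 g
% NaCl = 0.4152 / 0.7104 × 100 = 58.45 %

58.45 %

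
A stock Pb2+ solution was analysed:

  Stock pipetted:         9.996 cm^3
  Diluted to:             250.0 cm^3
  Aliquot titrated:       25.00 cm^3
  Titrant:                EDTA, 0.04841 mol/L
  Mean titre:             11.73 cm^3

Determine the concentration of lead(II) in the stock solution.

0.5681 mol/L

Pb^2+ + EDTA^4- → [Pb(EDTA)]^2-
n(EDTA) = 0.01173 × 0.04841 = 5.678 × 10^-4 mol
n(Pb2+) in the aliquot = 5.678 × 10^-4 mol (1:1 ratio)
[Pb2+]_dilute = 5.678 × 10^-4 / 0.02500 = 0.02271 mol/L
Dilution factor = 250.0 / 9.996 = 25.01
[Pb2+]_stock = 0.02271 × 25.01 = 0.5681 mol/L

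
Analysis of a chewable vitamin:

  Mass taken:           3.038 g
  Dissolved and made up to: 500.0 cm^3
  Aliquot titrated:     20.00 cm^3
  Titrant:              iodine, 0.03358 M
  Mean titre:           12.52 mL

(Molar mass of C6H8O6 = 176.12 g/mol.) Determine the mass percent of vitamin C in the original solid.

C6H8O6 + I2 → C6H6O6 + 2 HI
n(I2) per titration = 0.01252 × 0.03358 = 4.204 × 10^-4 mol
n(C6H8O6) in each aliquot = 4.204 × 10^-4 mol (1:1 ratio)
n(C6H8O6) in the whole flask = 4.204 × 10^-4 × 500.0/20.00 = 0.01051 mol
mass of C6H8O6 = 0.01051 × 176.12 = 1.851 g
% C6H8O6 = 1.851 / 3.038 × 100 = 60.93 %

60.93 %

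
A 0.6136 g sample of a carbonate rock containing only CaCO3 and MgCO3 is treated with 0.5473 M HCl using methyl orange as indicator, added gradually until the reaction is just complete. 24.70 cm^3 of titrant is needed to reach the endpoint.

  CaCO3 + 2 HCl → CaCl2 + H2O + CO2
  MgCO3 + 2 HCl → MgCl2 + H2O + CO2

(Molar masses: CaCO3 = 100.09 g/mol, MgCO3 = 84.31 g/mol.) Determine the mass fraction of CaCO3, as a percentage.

45.21 %

n(HCl) = 0.02470 × 0.5473 = 0.01352 mol
Let x = n(CaCO3), y = n(MgCO3).
Titrant: 2x + 2y = 0.01352;  mass: 100.09x + 84.31y = 0.6136
Solving, x = 2.772 × 10^-3 mol, y = 3.988 × 10^-3 mol
mass of CaCO3 = 2.772 × 10^-3 × 100.09 = 0.2774 g
% CaCO3 = 0.2774 / 0.6136 × 100 = 45.21 %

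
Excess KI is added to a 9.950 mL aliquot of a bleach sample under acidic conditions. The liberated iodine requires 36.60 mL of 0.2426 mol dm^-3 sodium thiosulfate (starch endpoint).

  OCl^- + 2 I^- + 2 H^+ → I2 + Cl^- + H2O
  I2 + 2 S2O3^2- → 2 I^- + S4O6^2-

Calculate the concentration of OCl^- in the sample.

n(S2O3^2-) = 0.03660 × 0.2426 = 8.879 × 10^-3 mol
n(I2) = n(S2O3^2-)/2 = 4.440 × 10^-3 mol
n(OCl^-) in the aliquot = 4.440 × 10^-3 mol (1:1 ratio)
[OCl^-] = 4.440 × 10^-3 / 0.009950 = 0.4462 mol/L

0.4462 mol/L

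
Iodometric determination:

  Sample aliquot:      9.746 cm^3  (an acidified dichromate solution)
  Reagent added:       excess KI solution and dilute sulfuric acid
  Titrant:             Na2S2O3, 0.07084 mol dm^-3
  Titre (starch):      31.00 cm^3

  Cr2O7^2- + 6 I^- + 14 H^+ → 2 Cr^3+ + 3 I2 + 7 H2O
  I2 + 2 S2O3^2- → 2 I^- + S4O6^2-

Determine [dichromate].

n(S2O3^2-) = 0.03100 × 0.07084 = 2.196 × 10^-3 mol
n(I2) = n(S2O3^2-)/2 = 1.098 × 10^-3 mol
From the 1:3 ratio, n(Cr2O7^2-) in the aliquot = 1/3 × 1.098 × 10^-3 = 3.660 × 10^-4 mol
[Cr2O7^2-] = 3.660 × 10^-4 / 0.009746 = 0.03755 mol/L

0.03755 mol/L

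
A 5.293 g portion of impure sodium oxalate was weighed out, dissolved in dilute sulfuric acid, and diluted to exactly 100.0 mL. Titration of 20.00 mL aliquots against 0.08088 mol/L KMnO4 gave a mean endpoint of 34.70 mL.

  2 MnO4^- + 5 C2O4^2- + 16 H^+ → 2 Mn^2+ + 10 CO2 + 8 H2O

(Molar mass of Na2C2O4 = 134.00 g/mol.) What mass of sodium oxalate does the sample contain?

4.701 g

n(KMnO4) per titration = 0.03470 × 0.08088 = 2.807 × 10^-3 mol
From the 5:2 ratio, n(Na2C2O4) in each aliquot = 5/2 × 2.807 × 10^-3 = 7.016 × 10^-3 mol
n(Na2C2O4) in the whole flask = 7.016 × 10^-3 × 100.0/20.00 = 0.03508 mol
mass of Na2C2O4 = 0.03508 × 134.00 = 4.701 g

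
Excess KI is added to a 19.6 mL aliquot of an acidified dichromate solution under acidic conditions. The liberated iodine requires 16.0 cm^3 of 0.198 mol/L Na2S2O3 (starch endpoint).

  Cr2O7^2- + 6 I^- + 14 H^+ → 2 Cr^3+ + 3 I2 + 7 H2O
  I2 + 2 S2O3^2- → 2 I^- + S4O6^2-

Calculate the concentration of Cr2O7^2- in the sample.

0.0269 mol/L

n(S2O3^2-) = 0.0160 × 0.198 = 3.17 × 10^-3 mol
n(I2) = n(S2O3^2-)/2 = 1.58 × 10^-3 mol
From the 1:3 ratio, n(Cr2O7^2-) in the aliquot = 1/3 × 1.58 × 10^-3 = 5.28 × 10^-4 mol
[Cr2O7^2-] = 5.28 × 10^-4 / 0.0196 = 0.0269 mol/L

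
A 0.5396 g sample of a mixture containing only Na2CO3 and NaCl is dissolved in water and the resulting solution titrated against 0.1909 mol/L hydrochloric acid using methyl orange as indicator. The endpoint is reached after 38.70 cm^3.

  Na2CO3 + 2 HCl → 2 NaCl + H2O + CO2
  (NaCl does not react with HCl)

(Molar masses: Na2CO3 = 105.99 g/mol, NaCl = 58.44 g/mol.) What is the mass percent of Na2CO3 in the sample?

72.56 %

n(HCl) = 0.03870 × 0.1909 = 7.388 × 10^-3 mol
Let x = n(Na2CO3), y = n(NaCl).
Titrant: 2x = 7.388 × 10^-3;  mass: 105.99x + 58.44y = 0.5396
Solving, x = 3.694 × 10^-3 mol, y = 2.534 × 10^-3 mol
mass of Na2CO3 = 3.694 × 10^-3 × 105.99 = 0.3915 g
% Na2CO3 = 0.3915 / 0.5396 × 100 = 72.56 %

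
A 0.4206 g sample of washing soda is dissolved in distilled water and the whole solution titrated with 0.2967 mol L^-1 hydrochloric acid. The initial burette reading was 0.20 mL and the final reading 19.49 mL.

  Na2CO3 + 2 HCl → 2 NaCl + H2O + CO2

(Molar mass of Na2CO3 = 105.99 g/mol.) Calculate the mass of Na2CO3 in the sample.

n(HCl) = 0.01929 L × 0.2967 mol/L = 5.723 × 10^-3 mol
From the 1:2 ratio, n(Na2CO3) = 1/2 × 5.723 × 10^-3 = 2.862 × 10^-3 mol
mass of Na2CO3 = 2.862 × 10^-3 × 105.99 g/mol = 0.3033 g

0.3033 g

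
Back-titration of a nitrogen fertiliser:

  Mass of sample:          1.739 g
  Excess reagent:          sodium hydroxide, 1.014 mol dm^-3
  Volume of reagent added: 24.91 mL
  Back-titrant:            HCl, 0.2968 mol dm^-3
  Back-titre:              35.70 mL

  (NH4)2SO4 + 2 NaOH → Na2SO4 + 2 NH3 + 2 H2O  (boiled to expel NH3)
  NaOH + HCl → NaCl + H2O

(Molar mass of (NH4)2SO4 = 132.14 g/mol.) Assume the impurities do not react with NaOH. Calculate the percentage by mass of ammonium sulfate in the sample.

n(NaOH) added = 0.02491 × 1.014 = 0.02526 mol
n(HCl) used in back-titration = 0.03570 × 0.2968 = 0.01060 mol
n(NaOH) left over = 0.01060 mol (1:1 ratio)
n(NaOH) consumed by analyte = 0.02526 − 0.01060 = 0.01466 mol
From the 1:2 ratio, n((NH4)2SO4) = 1/2 × 0.01466 = 7.331 × 10^-3 mol
mass of (NH4)2SO4 = 7.331 × 10^-3 × 132.14 = 0.9688 g
% (NH4)2SO4 = 0.9688 / 1.739 × 100 = 55.71 %

55.71 %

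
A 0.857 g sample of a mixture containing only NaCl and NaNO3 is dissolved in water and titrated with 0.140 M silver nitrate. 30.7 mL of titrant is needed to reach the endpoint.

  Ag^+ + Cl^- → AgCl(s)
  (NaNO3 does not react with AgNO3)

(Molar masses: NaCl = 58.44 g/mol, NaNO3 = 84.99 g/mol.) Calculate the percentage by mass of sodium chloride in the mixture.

29.3 %

n(AgNO3) = 0.0307 × 0.140 = 4.30 × 10^-3 mol
Let x = n(NaCl), y = n(NaNO3).
Titrant: 1x = 4.30 × 10^-3;  mass: 58.44x + 84.99y = 0.857
Solving, x = 4.30 × 10^-3 mol, y = 7.13 × 10^-3 mol
mass of NaCl = 4.30 × 10^-3 × 58.44 = 0.251 g
% NaCl = 0.251 / 0.857 × 100 = 29.3 %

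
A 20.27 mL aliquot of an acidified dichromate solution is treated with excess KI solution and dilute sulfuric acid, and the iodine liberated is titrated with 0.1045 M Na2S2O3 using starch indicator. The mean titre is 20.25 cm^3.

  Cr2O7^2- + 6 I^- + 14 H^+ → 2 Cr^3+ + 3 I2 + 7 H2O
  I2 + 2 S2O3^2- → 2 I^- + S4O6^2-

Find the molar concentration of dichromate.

n(S2O3^2-) = 0.02025 × 0.1045 = 2.116 × 10^-3 mol
n(I2) = n(S2O3^2-)/2 = 1.058 × 10^-3 mol
From the 1:3 ratio, n(Cr2O7^2-) in the aliquot = 1/3 × 1.058 × 10^-3 = 3.527 × 10^-4 mol
[Cr2O7^2-] = 3.527 × 10^-4 / 0.02027 = 0.01740 mol/L

0.01740 M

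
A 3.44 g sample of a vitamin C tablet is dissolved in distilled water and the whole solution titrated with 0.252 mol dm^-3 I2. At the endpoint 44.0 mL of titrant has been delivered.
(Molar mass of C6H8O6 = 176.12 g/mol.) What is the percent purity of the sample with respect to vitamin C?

C6H8O6 + I2 → C6H6O6 + 2 HI
n(I2) = 0.0440 L × 0.252 mol/L = 0.0111 mol
n(C6H8O6) = 0.0111 mol (1:1 ratio)
mass of C6H8O6 = 0.0111 × 176.12 g/mol = 1.95 g
% C6H8O6 = 1.95 / 3.44 × 100 = 56.8 %

56.8 %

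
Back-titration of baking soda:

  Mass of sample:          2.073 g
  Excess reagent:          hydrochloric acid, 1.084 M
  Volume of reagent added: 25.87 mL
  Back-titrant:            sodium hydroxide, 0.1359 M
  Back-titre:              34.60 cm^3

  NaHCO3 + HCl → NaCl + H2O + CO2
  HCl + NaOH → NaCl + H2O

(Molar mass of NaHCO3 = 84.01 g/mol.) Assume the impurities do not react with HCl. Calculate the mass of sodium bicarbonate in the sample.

n(HCl) added = 0.02587 × 1.084 = 0.02804 mol
n(NaOH) used in back-titration = 0.03460 × 0.1359 = 4.702 × 10^-3 mol
n(HCl) left over = 4.702 × 10^-3 mol (1:1 ratio)
n(HCl) consumed by analyte = 0.02804 − 4.702 × 10^-3 = 0.02334 mol
n(NaHCO3) = 0.02334 mol (1:1 ratio)
mass of NaHCO3 = 0.02334 × 84.01 = 1.961 g

1.961 g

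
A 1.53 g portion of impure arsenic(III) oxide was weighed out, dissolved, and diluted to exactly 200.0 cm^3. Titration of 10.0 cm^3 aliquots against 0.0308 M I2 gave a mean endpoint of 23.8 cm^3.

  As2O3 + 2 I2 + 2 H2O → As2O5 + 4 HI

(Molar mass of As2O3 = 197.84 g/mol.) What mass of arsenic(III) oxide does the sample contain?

n(I2) per titration = 0.0238 × 0.0308 = 7.33 × 10^-4 mol
From the 1:2 ratio, n(As2O3) in each aliquot = 1/2 × 7.33 × 10^-4 = 3.67 × 10^-4 mol
n(As2O3) in the whole flask = 3.67 × 10^-4 × 200.0/10.0 = 7.33 × 10^-3 mol
mass of As2O3 = 7.33 × 10^-3 × 197.84 = 1.45 g

1.45 g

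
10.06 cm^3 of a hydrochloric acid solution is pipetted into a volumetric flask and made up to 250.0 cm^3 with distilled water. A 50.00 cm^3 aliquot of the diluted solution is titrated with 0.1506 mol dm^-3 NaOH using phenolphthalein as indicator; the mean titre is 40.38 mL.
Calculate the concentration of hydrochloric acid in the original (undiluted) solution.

HCl + NaOH → NaCl + H2O
n(NaOH) = 0.04038 × 0.1506 = 6.081 × 10^-3 mol
n(HCl) in the aliquot = 6.081 × 10^-3 mol (1:1 ratio)
[HCl]_dilute = 6.081 × 10^-3 / 0.05000 = 0.1216 mol/L
Dilution factor = 250.0 / 10.06 = 24.85
[HCl]_stock = 0.1216 × 24.85 = 3.022 mol/L

3.022 mol/L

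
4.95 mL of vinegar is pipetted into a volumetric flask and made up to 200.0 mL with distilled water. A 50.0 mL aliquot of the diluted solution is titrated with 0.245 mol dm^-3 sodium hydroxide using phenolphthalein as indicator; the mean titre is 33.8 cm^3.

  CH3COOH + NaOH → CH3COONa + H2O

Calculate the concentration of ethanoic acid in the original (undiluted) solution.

6.69 mol/L

n(NaOH) = 0.0338 × 0.245 = 8.28 × 10^-3 mol
n(CH3COOH) in the aliquot = 8.28 × 10^-3 mol (1:1 ratio)
[CH3COOH]_dilute = 8.28 × 10^-3 / 0.0500 = 0.166 mol/L
Dilution factor = 200.0 / 4.95 = 40.40
[CH3COOH]_stock = 0.166 × 40.40 = 6.69 mol/L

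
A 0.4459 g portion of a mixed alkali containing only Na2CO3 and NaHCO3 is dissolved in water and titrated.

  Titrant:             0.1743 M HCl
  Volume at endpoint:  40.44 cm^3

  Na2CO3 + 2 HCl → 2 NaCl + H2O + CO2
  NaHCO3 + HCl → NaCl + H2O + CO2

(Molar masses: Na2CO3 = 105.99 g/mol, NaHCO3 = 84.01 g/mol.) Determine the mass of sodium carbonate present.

0.2499 g

n(HCl) = 0.04044 × 0.1743 = 7.049 × 10^-3 mol
Let x = n(Na2CO3), y = n(NaHCO3).
Titrant: 2x + 1y = 7.049 × 10^-3;  mass: 105.99x + 84.01y = 0.4459
Solving, x = 2.358 × 10^-3 mol, y = 2.333 × 10^-3 mol
mass of Na2CO3 = 2.358 × 10^-3 × 105.99 = 0.2499 g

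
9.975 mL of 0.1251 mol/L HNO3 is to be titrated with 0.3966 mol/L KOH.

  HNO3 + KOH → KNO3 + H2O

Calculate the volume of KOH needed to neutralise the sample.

n(HNO3) = 0.009975 L × 0.1251 mol/L = 1.248 × 10^-3 mol
n(KOH) = 1.248 × 10^-3 mol (1:1 stoichiometry)
V(KOH) = 1.248 × 10^-3 mol / 0.3966 mol/L = 0.003146 L = 3.146 mL

3.146 mL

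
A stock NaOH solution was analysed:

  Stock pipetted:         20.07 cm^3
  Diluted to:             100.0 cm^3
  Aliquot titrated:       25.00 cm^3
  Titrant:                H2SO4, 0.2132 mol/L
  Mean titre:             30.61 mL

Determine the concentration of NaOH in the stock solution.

2 NaOH + H2SO4 → Na2SO4 + 2 H2O
n(H2SO4) = 0.03061 × 0.2132 = 6.526 × 10^-3 mol
From the 2:1 ratio, n(NaOH) in the aliquot = 2/1 × 6.526 × 10^-3 = 0.01305 mol
[NaOH]_dilute = 0.01305 / 0.02500 = 0.5221 mol/L
Dilution factor = 100.0 / 20.07 = 4.983
[NaOH]_stock = 0.5221 × 4.983 = 2.601 mol/L

2.601 mol/L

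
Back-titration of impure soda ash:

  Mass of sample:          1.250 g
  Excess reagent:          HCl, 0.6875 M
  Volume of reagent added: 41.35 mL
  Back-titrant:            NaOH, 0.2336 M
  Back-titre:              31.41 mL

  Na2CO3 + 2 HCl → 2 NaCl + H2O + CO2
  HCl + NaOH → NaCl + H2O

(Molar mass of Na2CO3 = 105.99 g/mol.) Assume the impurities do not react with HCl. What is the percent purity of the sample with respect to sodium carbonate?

89.42 %

n(HCl) added = 0.04135 × 0.6875 = 0.02843 mol
n(NaOH) used in back-titration = 0.03141 × 0.2336 = 7.337 × 10^-3 mol
n(HCl) left over = 7.337 × 10^-3 mol (1:1 ratio)
n(HCl) consumed by analyte = 0.02843 − 7.337 × 10^-3 = 0.02109 mol
From the 1:2 ratio, n(Na2CO3) = 1/2 × 0.02109 = 0.01055 mol
mass of Na2CO3 = 0.01055 × 105.99 = 1.118 g
% Na2CO3 = 1.118 / 1.250 × 100 = 89.42 %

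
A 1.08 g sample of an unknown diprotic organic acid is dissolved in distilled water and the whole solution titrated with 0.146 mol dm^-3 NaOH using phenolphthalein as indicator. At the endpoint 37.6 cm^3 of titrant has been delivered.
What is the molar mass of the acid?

n(NaOH) = 0.0376 L × 0.146 mol/L = 5.49 × 10^-3 mol
From the 1:2 ratio, n(H2A) = 1/2 × 5.49 × 10^-3 = 2.74 × 10^-3 mol
M = m / n = 1.08 g / 2.74 × 10^-3 mol = 393 g/mol

393 g/mol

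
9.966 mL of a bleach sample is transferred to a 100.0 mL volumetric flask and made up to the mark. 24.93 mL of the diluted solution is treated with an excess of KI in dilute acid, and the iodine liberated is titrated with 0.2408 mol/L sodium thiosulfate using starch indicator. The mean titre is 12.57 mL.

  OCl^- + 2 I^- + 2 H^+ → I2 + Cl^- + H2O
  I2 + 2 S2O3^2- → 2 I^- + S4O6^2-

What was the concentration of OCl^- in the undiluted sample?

0.6091 mol/L

n(S2O3^2-) = 0.01257 × 0.2408 = 3.027 × 10^-3 mol
n(I2) = n(S2O3^2-)/2 = 1.513 × 10^-3 mol
n(OCl^-) in the aliquot = 1.513 × 10^-3 mol (1:1 ratio)
[OCl^-]_dilute = 1.513 × 10^-3 / 0.02493 = 0.06071 mol/L
[OCl^-]_original = 0.06071 × 100.0/9.966 = 0.6091 mol/L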